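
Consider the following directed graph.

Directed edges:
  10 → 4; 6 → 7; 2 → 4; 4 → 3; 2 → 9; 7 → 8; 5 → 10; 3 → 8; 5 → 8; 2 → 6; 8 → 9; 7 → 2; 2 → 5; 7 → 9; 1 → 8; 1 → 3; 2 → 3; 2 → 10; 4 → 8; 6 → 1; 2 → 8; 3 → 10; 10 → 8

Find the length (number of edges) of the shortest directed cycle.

3

For each vertex v, BFS finds the shortest path from v back to v.
The shortest such closed walk is 7 → 2 → 6 → 7, length 3.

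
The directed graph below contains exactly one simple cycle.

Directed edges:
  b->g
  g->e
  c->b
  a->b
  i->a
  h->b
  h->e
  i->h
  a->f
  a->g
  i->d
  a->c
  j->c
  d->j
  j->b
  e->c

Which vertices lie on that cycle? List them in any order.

b, c, e, g

DFS with gray/black marking from g:
g gray
  e gray
    c gray
      b gray
        b→g: g is gray → back edge
Back edge closes the cycle g → e → c → b → g; its vertices are {b, c, e, g}.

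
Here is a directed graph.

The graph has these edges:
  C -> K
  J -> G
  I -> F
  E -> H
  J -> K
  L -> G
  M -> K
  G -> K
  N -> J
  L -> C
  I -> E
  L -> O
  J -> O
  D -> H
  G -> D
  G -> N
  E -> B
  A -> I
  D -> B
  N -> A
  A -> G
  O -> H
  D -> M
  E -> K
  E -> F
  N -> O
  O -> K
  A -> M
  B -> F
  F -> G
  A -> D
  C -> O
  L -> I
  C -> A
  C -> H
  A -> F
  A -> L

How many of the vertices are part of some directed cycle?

A vertex is on a directed cycle iff it belongs to a strongly connected component of size ≥ 2 (or has a self-loop).
The vertices on cycles are {A, B, C, D, E, F, G, I, J, L, N} — 11 in total.

11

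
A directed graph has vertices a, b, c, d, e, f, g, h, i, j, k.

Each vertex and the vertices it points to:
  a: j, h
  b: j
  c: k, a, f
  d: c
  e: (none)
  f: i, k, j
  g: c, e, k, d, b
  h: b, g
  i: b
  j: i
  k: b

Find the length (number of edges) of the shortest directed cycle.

3

For each vertex v, BFS finds the shortest path from v back to v.
The shortest such closed walk is j → i → b → j, length 3.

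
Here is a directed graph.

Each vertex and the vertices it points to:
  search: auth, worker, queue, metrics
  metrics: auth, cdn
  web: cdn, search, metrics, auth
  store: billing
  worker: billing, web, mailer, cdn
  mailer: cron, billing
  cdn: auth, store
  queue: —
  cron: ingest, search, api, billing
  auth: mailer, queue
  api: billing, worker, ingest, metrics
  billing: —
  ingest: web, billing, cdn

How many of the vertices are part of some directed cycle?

A vertex is on a directed cycle iff it belongs to a strongly connected component of size ≥ 2 (or has a self-loop).
The vertices on cycles are {api, cdn, web, auth, cron, ingest, mailer, search, worker, metrics} — 10 in total.

10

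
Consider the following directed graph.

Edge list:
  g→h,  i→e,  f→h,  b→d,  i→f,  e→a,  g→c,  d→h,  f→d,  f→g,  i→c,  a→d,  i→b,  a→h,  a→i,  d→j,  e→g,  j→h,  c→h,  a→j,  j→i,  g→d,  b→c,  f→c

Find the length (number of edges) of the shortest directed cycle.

For each vertex v, BFS finds the shortest path from v back to v.
The shortest such closed walk is i → e → a → i, length 3.

3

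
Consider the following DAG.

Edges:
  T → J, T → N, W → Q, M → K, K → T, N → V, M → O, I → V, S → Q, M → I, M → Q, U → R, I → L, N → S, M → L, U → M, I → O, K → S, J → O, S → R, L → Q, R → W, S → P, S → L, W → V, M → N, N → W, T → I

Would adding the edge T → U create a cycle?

Adding T→U creates a cycle iff U can already reach T.
Path from U: U → M → K → T.
So U → … → T → U is a cycle.

Yes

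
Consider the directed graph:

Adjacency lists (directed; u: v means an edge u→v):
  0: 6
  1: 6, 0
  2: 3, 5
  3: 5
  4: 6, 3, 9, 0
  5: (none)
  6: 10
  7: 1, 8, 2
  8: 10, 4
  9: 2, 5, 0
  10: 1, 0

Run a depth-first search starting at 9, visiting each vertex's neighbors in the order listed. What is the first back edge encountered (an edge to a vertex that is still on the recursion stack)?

1→6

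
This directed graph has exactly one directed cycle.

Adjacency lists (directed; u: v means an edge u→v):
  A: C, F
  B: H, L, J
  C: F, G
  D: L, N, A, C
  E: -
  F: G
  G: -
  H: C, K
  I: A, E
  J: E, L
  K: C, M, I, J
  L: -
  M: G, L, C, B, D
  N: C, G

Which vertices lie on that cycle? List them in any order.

DFS with gray/black marking from M:
M gray
  G gray
  G black
  L gray
  L black
  C gray
    F gray
      F→G: G black — skip
    F black
    C→G: G black — skip
  C black
  B gray
    H gray
      H→C: C black — skip
      K gray
        K→C: C black — skip
        K→M: M is gray → back edge
Back edge closes the cycle M → B → H → K → M; its vertices are {B, H, K, M}.

B, H, K, M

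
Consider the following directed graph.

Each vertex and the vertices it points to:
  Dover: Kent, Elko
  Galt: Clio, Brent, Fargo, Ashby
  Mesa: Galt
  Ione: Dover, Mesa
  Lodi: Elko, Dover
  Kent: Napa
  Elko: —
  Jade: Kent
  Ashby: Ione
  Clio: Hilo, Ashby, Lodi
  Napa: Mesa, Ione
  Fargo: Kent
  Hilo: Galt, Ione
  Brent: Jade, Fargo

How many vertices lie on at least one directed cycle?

A vertex is on a directed cycle iff it belongs to a strongly connected component of size ≥ 2 (or has a self-loop).
The vertices on cycles are {Clio, Galt, Hilo, Ione, Jade, Kent, Lodi, Mesa, Napa, Ashby, Brent, Dover, Fargo} — 13 in total.

13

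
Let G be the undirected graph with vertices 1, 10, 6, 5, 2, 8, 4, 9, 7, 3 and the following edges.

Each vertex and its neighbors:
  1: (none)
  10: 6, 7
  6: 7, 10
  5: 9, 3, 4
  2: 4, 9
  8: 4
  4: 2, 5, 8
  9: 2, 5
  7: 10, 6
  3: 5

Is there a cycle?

DFS, tracking each vertex's parent; an edge to a visited non-parent vertex closes a cycle.
Start from 4:
visit 4 (parent –)
  visit 2 (parent 4)
    2–4: parent, skip
    visit 9 (parent 2)
      9–2: parent, skip
      visit 5 (parent 9)
        5–9: parent, skip
        visit 3 (parent 5)
          3–5: parent, skip
        5–4: 4 visited and ≠ parent → cycle
Cycle: 4 – 2 – 9 – 5 – 4.

Yes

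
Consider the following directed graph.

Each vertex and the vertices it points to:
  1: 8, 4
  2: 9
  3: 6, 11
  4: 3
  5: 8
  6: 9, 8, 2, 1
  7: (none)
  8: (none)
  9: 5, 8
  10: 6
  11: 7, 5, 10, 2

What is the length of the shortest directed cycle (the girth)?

4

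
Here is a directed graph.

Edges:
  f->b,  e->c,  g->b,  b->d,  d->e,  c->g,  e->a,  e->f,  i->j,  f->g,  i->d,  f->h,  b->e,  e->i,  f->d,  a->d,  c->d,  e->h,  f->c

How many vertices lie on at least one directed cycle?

A vertex is on a directed cycle iff it belongs to a strongly connected component of size ≥ 2 (or has a self-loop).
The vertices on cycles are {a, b, c, d, e, f, g, i} — 8 in total.

8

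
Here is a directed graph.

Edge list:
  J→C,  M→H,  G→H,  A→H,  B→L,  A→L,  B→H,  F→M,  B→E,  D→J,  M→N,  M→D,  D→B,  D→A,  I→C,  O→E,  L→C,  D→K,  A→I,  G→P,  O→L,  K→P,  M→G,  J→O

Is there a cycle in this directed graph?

DFS with white/gray/black marking, starting from A:
A gray
  I gray
    C gray
    C black
  I black
  L gray
    L→C: C black — skip
  L black
  H gray
  H black
A black
J gray
  O gray
    E gray
    E black
    O→L: L black — skip
  O black
  J→C: C black — skip
J black
G gray
  G→H: H black — skip
  P gray
  P black
G black
N gray
N black
K gray
  K→P: P black — skip
K black
B gray
  B→H: H black — skip
  B→L: L black — skip
  B→E: E black — skip
B black
M gray
  M→G: G black — skip
  D gray
    D→A: A black — skip
    D→B: B black — skip
    D→K: K black — skip
    D→J: J black — skip
  D black
  M→H: H black — skip
  M→N: N black — skip
M black
F gray
  F→M: M black — skip
F black
Every edge goes to a white or black vertex — no back edge, so the graph is acyclic.

No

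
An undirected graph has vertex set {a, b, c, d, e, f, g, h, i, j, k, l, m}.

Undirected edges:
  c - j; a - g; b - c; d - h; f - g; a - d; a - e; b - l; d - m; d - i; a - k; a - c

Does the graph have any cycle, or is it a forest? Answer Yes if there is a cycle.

No

DFS, tracking each vertex's parent; an edge to a visited non-parent vertex closes a cycle.
Start from j:
visit j (parent –)
  visit c (parent j)
    visit b (parent c)
      b–c: parent, skip
      visit l (parent b)
        l–b: parent, skip
    visit a (parent c)
      visit k (parent a)
        k–a: parent, skip
      a–c: parent, skip
      visit e (parent a)
        e–a: parent, skip
      visit d (parent a)
        visit m (parent d)
          m–d: parent, skip
        d–a: parent, skip
        visit h (parent d)
          h–d: parent, skip
        visit i (parent d)
          i–d: parent, skip
      visit g (parent a)
        visit f (parent g)
          f–g: parent, skip
        g–a: parent, skip
    c–j: parent, skip
No non-parent visited neighbor found — the graph is a forest.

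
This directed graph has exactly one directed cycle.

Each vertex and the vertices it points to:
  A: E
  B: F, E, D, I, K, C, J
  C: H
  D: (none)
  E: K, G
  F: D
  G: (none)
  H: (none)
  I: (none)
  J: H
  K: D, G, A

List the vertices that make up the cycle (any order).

A, E, K

DFS with gray/black marking from E:
E gray
  K gray
    D gray
    D black
    G gray
    G black
    A gray
      A→E: E is gray → back edge
Back edge closes the cycle E → K → A → E; its vertices are {A, E, K}.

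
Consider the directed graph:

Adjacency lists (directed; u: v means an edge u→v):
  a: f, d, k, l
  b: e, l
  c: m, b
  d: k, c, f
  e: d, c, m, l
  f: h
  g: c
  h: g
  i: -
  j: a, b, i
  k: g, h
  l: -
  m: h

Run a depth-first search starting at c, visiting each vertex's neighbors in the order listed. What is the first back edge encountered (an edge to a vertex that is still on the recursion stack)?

g->c

DFS from c (visiting each vertex's neighbors in the order listed); mark gray on enter, black on exit:
c gray
  m gray
    h gray
      g gray
        g→c: c is gray → back edge
First back edge: g → c.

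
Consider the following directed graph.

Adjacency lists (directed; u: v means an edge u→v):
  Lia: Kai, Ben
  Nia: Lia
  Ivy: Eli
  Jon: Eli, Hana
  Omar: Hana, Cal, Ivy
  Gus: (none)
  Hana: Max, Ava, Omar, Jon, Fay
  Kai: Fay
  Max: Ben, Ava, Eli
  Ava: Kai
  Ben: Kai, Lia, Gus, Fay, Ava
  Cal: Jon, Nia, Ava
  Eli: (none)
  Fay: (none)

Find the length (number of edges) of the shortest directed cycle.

2

For each vertex v, BFS finds the shortest path from v back to v.
The shortest such closed walk is Omar → Hana → Omar, length 2.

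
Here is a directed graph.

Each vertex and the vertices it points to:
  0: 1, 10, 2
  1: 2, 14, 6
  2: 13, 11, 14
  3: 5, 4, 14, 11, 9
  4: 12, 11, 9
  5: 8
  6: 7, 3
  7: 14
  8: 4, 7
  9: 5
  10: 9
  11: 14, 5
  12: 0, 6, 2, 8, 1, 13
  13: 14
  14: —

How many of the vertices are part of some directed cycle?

A vertex is on a directed cycle iff it belongs to a strongly connected component of size ≥ 2 (or has a self-loop).
The vertices on cycles are {0, 1, 2, 3, 4, 5, 6, 8, 9, 10, 11, 12} — 12 in total.

12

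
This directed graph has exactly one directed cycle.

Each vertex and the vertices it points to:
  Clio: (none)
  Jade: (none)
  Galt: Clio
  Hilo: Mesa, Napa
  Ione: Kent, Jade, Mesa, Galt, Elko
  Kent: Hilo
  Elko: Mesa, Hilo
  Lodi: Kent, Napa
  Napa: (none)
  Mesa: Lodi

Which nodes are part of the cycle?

Hilo, Kent, Lodi, Mesa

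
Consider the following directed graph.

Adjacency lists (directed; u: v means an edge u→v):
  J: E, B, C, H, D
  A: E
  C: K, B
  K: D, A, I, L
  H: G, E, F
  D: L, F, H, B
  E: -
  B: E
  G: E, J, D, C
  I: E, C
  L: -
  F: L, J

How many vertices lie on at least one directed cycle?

A vertex is on a directed cycle iff it belongs to a strongly connected component of size ≥ 2 (or has a self-loop).
The vertices on cycles are {C, D, F, G, H, I, J, K} — 8 in total.

8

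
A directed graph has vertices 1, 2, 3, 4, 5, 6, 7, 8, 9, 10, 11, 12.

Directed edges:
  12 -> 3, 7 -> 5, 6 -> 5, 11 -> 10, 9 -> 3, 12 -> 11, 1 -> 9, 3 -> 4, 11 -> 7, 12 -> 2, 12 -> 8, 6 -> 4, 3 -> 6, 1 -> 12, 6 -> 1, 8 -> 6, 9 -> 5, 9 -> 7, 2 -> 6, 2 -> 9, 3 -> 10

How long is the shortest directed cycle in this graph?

4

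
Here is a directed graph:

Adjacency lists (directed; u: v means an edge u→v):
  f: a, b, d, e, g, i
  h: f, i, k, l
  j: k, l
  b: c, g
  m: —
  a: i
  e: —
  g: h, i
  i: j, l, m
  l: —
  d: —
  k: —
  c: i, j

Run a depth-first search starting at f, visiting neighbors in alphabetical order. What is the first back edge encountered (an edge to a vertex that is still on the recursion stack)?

h→f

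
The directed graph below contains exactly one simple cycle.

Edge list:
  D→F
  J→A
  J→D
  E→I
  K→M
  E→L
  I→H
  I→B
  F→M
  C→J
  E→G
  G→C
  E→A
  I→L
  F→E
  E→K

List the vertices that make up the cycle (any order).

DFS with gray/black marking from F:
F gray
  E gray
    G gray
      C gray
        J gray
          A gray
          A black
          D gray
            D→F: F is gray → back edge
Back edge closes the cycle F → E → G → C → J → D → F; its vertices are {C, D, E, F, G, J}.

C, D, E, F, G, J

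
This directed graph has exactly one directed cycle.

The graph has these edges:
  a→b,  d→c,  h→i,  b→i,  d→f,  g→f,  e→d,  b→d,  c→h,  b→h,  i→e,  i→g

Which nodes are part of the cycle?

c, d, e, h, i

DFS with gray/black marking from i:
i gray
  e gray
    d gray
      f gray
      f black
      c gray
        h gray
          h→i: i is gray → back edge
Back edge closes the cycle i → e → d → c → h → i; its vertices are {c, d, e, h, i}.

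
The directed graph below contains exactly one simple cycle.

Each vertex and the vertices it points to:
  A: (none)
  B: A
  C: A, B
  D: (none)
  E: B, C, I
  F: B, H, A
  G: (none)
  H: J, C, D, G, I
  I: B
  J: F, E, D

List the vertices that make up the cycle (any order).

DFS with gray/black marking from H:
H gray
  J gray
    F gray
      B gray
        A gray
        A black
      B black
      F→H: H is gray → back edge
Back edge closes the cycle H → J → F → H; its vertices are {F, H, J}.

F, H, J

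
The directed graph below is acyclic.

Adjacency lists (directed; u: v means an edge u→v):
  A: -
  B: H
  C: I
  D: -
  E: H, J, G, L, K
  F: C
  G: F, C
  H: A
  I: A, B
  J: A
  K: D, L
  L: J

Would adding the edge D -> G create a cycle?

No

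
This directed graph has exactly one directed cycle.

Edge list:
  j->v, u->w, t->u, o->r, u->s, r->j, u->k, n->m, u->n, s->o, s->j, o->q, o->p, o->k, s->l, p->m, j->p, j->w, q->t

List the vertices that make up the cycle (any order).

DFS with gray/black marking from s:
s gray
  o gray
    r gray
      j gray
        v gray
        v black
        p gray
          m gray
          m black
        p black
        w gray
        w black
      j black
    r black
    k gray
    k black
    o→p: p black — skip
    q gray
      t gray
        u gray
          u→k: k black — skip
          u→s: s is gray → back edge
Back edge closes the cycle s → o → q → t → u → s; its vertices are {o, q, s, t, u}.

o, q, s, t, u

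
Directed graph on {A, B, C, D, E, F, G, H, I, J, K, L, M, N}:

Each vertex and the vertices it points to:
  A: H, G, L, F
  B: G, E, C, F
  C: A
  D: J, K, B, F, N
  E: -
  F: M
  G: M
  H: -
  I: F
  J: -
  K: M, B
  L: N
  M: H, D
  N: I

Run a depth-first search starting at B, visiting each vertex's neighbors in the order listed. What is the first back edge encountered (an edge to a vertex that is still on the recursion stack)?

DFS from B (visiting each vertex's neighbors in the order listed); mark gray on enter, black on exit:
B gray
  G gray
    M gray
      H gray
      H black
      D gray
        J gray
        J black
        K gray
          K→M: M is gray → back edge
First back edge: K → M.

K->M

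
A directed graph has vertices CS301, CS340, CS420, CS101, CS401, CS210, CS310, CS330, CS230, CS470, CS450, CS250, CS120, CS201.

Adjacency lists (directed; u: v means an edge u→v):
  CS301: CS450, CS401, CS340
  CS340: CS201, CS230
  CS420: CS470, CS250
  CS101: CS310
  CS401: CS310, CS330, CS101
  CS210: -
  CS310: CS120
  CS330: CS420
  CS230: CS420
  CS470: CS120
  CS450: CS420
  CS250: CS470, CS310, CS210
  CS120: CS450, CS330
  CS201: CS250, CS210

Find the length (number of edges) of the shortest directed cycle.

For each vertex v, BFS finds the shortest path from v back to v.
The shortest such closed walk is CS470 → CS120 → CS450 → CS420 → CS470, length 4.

4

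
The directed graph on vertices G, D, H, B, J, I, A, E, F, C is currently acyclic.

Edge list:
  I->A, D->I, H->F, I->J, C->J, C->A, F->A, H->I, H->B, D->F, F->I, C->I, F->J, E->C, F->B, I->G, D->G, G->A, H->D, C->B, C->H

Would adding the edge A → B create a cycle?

Adding A→B creates a cycle iff B can already reach A.
Explore from B: no path reaches A. The graph stays acyclic.

No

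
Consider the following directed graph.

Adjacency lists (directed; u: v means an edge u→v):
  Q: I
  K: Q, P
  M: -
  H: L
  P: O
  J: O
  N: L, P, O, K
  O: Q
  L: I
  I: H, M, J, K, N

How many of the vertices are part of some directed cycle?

9

A vertex is on a directed cycle iff it belongs to a strongly connected component of size ≥ 2 (or has a self-loop).
The vertices on cycles are {H, I, J, K, L, N, O, P, Q} — 9 in total.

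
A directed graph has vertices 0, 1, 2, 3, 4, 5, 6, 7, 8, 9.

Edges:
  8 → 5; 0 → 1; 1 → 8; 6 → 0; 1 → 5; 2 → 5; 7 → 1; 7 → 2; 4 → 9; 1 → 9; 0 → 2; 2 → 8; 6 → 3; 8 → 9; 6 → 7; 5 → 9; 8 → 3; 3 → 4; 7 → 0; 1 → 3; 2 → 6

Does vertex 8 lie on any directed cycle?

No

8 lies on a cycle iff there is a path from 8 back to itself.
Exploring from 8, it never reaches itself; equivalently, its strongly connected component is a singleton.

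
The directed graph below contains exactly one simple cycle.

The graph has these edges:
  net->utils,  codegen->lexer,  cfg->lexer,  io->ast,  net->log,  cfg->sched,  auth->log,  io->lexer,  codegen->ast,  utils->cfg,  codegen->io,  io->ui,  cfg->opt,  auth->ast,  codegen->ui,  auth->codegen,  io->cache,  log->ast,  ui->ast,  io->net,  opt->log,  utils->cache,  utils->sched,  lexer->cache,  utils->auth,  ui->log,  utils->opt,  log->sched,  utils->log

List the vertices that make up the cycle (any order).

io, net, auth, utils, codegen

DFS with gray/black marking from net:
net gray
  log gray
    sched gray
    sched black
    ast gray
    ast black
  log black
  utils gray
    opt gray
      opt→log: log black — skip
    opt black
    utils→log: log black — skip
    auth gray
      codegen gray
        lexer gray
          cache gray
          cache black
        lexer black
        io gray
          io→net: net is gray → back edge
Back edge closes the cycle net → utils → auth → codegen → io → net; its vertices are {io, net, auth, utils, codegen}.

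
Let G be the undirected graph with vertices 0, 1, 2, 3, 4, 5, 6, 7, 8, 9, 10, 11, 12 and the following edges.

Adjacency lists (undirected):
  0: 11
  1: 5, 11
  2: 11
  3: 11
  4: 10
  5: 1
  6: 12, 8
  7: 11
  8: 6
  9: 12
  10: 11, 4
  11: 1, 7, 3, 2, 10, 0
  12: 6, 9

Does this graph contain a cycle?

No

DFS, tracking each vertex's parent; an edge to a visited non-parent vertex closes a cycle.
Start from 2:
visit 2 (parent –)
  visit 11 (parent 2)
    visit 1 (parent 11)
      visit 5 (parent 1)
        5–1: parent, skip
      1–11: parent, skip
    visit 7 (parent 11)
      7–11: parent, skip
    visit 3 (parent 11)
      3–11: parent, skip
    11–2: parent, skip
    visit 10 (parent 11)
      10–11: parent, skip
      visit 4 (parent 10)
        4–10: parent, skip
    visit 0 (parent 11)
      0–11: parent, skip
visit 6 (parent –)
  visit 12 (parent 6)
    12–6: parent, skip
    visit 9 (parent 12)
      9–12: parent, skip
  visit 8 (parent 6)
    8–6: parent, skip
No non-parent visited neighbor found — the graph is a forest.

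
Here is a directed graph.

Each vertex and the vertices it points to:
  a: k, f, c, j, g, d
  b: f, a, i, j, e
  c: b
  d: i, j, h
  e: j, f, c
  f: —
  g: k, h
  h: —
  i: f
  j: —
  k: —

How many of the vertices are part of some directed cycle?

A vertex is on a directed cycle iff it belongs to a strongly connected component of size ≥ 2 (or has a self-loop).
The vertices on cycles are {a, b, c, e} — 4 in total.

4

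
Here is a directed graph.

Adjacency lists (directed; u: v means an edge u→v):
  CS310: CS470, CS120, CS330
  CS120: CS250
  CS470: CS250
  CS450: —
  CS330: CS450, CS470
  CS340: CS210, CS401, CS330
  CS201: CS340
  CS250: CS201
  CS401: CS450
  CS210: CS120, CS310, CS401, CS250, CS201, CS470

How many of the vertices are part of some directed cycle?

A vertex is on a directed cycle iff it belongs to a strongly connected component of size ≥ 2 (or has a self-loop).
The vertices on cycles are {CS120, CS201, CS210, CS250, CS310, CS330, CS340, CS470} — 8 in total.

8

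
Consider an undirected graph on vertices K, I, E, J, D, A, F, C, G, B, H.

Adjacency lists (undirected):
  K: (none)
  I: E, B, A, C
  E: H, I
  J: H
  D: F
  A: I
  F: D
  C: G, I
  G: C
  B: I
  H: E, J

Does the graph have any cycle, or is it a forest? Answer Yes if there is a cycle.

No

DFS, tracking each vertex's parent; an edge to a visited non-parent vertex closes a cycle.
Start from D:
visit D (parent –)
  visit F (parent D)
    F–D: parent, skip
visit K (parent –)
visit I (parent –)
  visit E (parent I)
    visit H (parent E)
      H–E: parent, skip
      visit J (parent H)
        J–H: parent, skip
    E–I: parent, skip
  visit B (parent I)
    B–I: parent, skip
  visit A (parent I)
    A–I: parent, skip
  visit C (parent I)
    visit G (parent C)
      G–C: parent, skip
    C–I: parent, skip
No non-parent visited neighbor found — the graph is a forest.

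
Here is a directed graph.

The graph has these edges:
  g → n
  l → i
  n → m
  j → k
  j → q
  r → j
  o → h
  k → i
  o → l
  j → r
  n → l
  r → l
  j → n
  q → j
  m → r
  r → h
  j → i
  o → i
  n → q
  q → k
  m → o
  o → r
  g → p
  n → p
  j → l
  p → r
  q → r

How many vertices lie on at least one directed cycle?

7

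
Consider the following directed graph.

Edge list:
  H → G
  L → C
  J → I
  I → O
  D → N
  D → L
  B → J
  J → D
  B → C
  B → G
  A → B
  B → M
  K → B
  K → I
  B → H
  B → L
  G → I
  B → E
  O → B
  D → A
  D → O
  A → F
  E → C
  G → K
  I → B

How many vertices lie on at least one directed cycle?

A vertex is on a directed cycle iff it belongs to a strongly connected component of size ≥ 2 (or has a self-loop).
The vertices on cycles are {A, B, D, G, H, I, J, K, O} — 9 in total.

9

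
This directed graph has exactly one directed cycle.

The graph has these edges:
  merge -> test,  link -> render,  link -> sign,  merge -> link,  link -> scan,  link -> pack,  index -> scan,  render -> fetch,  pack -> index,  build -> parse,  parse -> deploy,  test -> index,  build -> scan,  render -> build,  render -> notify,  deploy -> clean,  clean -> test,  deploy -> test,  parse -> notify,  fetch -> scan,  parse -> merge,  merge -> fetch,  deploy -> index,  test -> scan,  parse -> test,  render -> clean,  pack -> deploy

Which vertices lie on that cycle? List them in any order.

DFS with gray/black marking from link:
link gray
  pack gray
    deploy gray
      index gray
        scan gray
        scan black
      index black
      clean gray
        test gray
          test→index: index black — skip
          test→scan: scan black — skip
        test black
      clean black
      deploy→test: test black — skip
    deploy black
    pack→index: index black — skip
  pack black
  link→scan: scan black — skip
  sign gray
  sign black
  render gray
    fetch gray
      fetch→scan: scan black — skip
    fetch black
    build gray
      build→scan: scan black — skip
      parse gray
        merge gray
          merge→test: test black — skip
          merge→fetch: fetch black — skip
          merge→link: link is gray → back edge
Back edge closes the cycle link → render → build → parse → merge → link; its vertices are {link, build, merge, parse, render}.

link, build, merge, parse, render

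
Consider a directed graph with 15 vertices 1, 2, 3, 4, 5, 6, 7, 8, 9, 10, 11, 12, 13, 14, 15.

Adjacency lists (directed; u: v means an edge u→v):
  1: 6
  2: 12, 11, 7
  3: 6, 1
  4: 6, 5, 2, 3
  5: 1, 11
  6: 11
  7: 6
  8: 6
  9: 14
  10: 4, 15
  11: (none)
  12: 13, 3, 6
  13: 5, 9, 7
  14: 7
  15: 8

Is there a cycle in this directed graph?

No

DFS with white/gray/black marking, starting from 9:
9 gray
  14 gray
    7 gray
      6 gray
        11 gray
        11 black
      6 black
    7 black
  14 black
9 black
1 gray
  1→6: 6 black — skip
1 black
2 gray
  12 gray
    13 gray
      5 gray
        5→1: 1 black — skip
        5→11: 11 black — skip
      5 black
      13→9: 9 black — skip
      13→7: 7 black — skip
    13 black
    3 gray
      3→6: 6 black — skip
      3→1: 1 black — skip
    3 black
    12→6: 6 black — skip
  12 black
  2→11: 11 black — skip
  2→7: 7 black — skip
2 black
4 gray
  4→6: 6 black — skip
  4→5: 5 black — skip
  4→2: 2 black — skip
  4→3: 3 black — skip
4 black
8 gray
  8→6: 6 black — skip
8 black
10 gray
  10→4: 4 black — skip
  15 gray
    15→8: 8 black — skip
  15 black
10 black
Every edge goes to a white or black vertex — no back edge, so the graph is acyclic.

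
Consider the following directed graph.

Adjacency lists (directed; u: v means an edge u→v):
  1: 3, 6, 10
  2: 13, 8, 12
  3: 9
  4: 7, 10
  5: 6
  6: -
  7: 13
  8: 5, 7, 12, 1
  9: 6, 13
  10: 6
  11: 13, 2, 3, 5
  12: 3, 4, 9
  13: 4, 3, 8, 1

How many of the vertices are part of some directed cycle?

A vertex is on a directed cycle iff it belongs to a strongly connected component of size ≥ 2 (or has a self-loop).
The vertices on cycles are {1, 3, 4, 7, 8, 9, 12, 13} — 8 in total.

8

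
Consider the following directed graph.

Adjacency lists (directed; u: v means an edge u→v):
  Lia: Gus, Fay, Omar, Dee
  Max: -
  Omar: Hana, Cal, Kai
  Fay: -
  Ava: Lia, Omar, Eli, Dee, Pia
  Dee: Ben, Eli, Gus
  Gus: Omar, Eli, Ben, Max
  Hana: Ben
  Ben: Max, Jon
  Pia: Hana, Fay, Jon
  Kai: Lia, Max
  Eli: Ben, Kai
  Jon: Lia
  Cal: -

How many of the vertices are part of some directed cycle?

9

A vertex is on a directed cycle iff it belongs to a strongly connected component of size ≥ 2 (or has a self-loop).
The vertices on cycles are {Ben, Dee, Eli, Gus, Jon, Kai, Lia, Hana, Omar} — 9 in total.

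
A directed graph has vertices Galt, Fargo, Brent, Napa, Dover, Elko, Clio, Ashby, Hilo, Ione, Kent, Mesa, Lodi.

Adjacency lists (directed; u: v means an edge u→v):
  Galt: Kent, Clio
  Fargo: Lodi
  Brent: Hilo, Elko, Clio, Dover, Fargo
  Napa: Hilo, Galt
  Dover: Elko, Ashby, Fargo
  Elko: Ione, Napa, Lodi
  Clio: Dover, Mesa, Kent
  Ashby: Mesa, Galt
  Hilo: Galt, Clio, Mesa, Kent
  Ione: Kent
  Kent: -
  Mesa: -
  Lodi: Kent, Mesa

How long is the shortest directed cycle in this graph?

4

For each vertex v, BFS finds the shortest path from v back to v.
The shortest such closed walk is Dover → Ashby → Galt → Clio → Dover, length 4.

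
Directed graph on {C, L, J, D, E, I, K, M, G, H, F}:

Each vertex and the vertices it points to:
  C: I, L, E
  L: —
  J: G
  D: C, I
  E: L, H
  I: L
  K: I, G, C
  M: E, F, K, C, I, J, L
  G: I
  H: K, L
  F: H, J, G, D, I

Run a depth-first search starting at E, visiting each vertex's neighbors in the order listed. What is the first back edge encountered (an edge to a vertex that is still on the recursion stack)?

C→E

DFS from E (visiting each vertex's neighbors in the order listed); mark gray on enter, black on exit:
E gray
  L gray
  L black
  H gray
    K gray
      I gray
        I→L: L black — skip
      I black
      G gray
        G→I: I black — skip
      G black
      C gray
        C→I: I black — skip
        C→L: L black — skip
        C→E: E is gray → back edge
First back edge: C → E.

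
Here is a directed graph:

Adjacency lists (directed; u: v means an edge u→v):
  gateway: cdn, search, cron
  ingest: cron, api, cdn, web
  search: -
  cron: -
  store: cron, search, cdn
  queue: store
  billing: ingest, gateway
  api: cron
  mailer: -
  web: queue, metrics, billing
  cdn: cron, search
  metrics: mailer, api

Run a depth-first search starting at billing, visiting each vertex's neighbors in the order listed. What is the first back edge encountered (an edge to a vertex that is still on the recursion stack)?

web→billing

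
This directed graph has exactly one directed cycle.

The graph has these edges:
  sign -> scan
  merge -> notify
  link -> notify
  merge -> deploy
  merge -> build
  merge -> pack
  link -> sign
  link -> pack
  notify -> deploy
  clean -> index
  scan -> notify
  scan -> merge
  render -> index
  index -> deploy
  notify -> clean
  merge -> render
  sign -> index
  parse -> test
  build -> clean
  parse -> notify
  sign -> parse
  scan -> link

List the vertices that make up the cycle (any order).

DFS with gray/black marking from sign:
sign gray
  scan gray
    merge gray
      pack gray
      pack black
      render gray
        index gray
          deploy gray
          deploy black
        index black
      render black
      notify gray
        notify→deploy: deploy black — skip
        clean gray
          clean→index: index black — skip
        clean black
      notify black
      build gray
        build→clean: clean black — skip
      build black
      merge→deploy: deploy black — skip
    merge black
    scan→notify: notify black — skip
    link gray
      link→notify: notify black — skip
      link→sign: sign is gray → back edge
Back edge closes the cycle sign → scan → link → sign; its vertices are {link, scan, sign}.

link, scan, sign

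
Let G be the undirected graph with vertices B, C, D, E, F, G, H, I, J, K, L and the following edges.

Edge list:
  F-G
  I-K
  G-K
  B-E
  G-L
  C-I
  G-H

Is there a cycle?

DFS, tracking each vertex's parent; an edge to a visited non-parent vertex closes a cycle.
Start from L:
visit L (parent –)
  visit G (parent L)
    visit F (parent G)
      F–G: parent, skip
    visit H (parent G)
      H–G: parent, skip
    G–L: parent, skip
    visit K (parent G)
      visit I (parent K)
        I–K: parent, skip
        visit C (parent I)
          C–I: parent, skip
      K–G: parent, skip
visit B (parent –)
  visit E (parent B)
    E–B: parent, skip
visit D (parent –)
visit J (parent –)
No non-parent visited neighbor found — the graph is a forest.

No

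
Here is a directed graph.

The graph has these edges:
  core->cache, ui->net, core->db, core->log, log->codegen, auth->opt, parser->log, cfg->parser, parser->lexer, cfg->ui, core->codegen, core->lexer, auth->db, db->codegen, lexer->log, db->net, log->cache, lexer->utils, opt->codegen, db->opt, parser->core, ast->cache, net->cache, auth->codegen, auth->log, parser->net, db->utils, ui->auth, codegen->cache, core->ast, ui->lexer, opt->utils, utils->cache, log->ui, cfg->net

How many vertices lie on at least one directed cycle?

A vertex is on a directed cycle iff it belongs to a strongly connected component of size ≥ 2 (or has a self-loop).
The vertices on cycles are {ui, log, auth, lexer} — 4 in total.

4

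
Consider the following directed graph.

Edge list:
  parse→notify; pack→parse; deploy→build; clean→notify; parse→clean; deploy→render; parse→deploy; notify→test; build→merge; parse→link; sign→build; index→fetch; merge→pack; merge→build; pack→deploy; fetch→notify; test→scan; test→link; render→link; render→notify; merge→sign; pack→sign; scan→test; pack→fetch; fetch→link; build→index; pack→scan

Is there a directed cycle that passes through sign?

sign is on a cycle iff sign can reach itself via ≥1 edge.
sign → build → merge → sign — yes.

Yes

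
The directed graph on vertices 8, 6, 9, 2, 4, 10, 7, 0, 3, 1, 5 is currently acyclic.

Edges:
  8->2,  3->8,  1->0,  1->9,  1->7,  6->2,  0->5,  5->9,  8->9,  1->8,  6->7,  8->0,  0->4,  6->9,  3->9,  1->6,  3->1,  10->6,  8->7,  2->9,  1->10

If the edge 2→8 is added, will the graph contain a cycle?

Adding 2→8 creates a cycle iff 8 can already reach 2.
Path from 8: 8 → 2.
So 8 → … → 2 → 8 is a cycle.

Yes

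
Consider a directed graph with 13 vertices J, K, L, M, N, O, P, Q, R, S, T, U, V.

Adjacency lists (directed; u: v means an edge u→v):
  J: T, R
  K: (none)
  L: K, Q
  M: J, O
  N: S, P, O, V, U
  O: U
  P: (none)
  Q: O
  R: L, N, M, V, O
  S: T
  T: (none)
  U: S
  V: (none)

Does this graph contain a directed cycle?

DFS with white/gray/black marking, starting from P:
P gray
P black
J gray
  T gray
  T black
  R gray
    L gray
      K gray
      K black
      Q gray
        O gray
          U gray
            S gray
              S→T: T black — skip
            S black
          U black
        O black
      Q black
    L black
    N gray
      N→S: S black — skip
      N→P: P black — skip
      N→O: O black — skip
      V gray
      V black
      N→U: U black — skip
    N black
    M gray
      M→J: J is gray → back edge
Back edge found, so a cycle exists: J → R → M → J.

Yes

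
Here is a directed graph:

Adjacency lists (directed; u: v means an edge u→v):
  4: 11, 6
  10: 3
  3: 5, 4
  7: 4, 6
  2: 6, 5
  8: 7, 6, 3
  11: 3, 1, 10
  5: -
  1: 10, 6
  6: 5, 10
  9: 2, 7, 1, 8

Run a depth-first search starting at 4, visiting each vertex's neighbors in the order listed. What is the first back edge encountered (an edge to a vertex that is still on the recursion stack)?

DFS from 4 (visiting each vertex's neighbors in the order listed); mark gray on enter, black on exit:
4 gray
  11 gray
    3 gray
      5 gray
      5 black
      3→4: 4 is gray → back edge
First back edge: 3 → 4.

3->4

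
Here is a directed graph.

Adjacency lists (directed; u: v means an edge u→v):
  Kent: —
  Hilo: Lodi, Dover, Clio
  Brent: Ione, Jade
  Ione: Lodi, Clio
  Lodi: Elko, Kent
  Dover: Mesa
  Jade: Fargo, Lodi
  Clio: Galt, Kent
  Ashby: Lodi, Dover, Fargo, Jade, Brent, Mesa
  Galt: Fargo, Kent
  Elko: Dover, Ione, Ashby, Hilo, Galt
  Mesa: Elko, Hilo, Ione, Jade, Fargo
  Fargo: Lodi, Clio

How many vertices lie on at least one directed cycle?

12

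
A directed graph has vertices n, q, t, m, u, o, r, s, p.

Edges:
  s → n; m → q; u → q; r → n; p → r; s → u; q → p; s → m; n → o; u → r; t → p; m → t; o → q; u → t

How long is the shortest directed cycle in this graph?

5

For each vertex v, BFS finds the shortest path from v back to v.
The shortest such closed walk is n → o → q → p → r → n, length 5.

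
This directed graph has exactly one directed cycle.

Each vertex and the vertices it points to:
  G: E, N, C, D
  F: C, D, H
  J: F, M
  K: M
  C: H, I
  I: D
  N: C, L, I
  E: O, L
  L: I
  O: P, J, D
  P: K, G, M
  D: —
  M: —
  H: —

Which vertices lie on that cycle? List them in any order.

DFS with gray/black marking from O:
O gray
  P gray
    K gray
      M gray
      M black
    K black
    G gray
      E gray
        E→O: O is gray → back edge
Back edge closes the cycle O → P → G → E → O; its vertices are {E, G, O, P}.

E, G, O, P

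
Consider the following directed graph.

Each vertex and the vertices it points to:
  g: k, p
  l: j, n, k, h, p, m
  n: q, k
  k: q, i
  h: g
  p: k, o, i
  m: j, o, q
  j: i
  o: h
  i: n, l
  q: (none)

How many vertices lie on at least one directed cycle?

10

A vertex is on a directed cycle iff it belongs to a strongly connected component of size ≥ 2 (or has a self-loop).
The vertices on cycles are {g, h, i, j, k, l, m, n, o, p} — 10 in total.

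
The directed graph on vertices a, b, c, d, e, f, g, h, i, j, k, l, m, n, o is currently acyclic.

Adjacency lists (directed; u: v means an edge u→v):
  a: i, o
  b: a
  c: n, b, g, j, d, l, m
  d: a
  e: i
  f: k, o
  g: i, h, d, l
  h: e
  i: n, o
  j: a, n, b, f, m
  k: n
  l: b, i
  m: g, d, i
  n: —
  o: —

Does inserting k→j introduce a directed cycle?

Yes

Adding k→j creates a cycle iff j can already reach k.
Path from j: j → f → k.
So j → … → k → j is a cycle.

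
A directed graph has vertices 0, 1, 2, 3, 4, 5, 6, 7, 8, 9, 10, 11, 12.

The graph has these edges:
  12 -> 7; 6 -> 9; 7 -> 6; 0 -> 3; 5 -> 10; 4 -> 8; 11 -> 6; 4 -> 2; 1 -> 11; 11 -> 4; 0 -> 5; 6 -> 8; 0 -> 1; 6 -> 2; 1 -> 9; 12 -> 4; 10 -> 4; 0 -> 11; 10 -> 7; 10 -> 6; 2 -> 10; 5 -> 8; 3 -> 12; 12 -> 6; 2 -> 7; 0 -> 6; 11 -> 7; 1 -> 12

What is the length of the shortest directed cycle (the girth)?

3

For each vertex v, BFS finds the shortest path from v back to v.
The shortest such closed walk is 4 → 2 → 10 → 4, length 3.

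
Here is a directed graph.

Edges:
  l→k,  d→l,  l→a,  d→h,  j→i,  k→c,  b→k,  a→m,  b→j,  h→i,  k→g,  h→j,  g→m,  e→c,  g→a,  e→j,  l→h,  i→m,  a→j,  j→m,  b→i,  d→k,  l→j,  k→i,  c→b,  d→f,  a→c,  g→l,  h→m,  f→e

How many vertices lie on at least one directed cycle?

A vertex is on a directed cycle iff it belongs to a strongly connected component of size ≥ 2 (or has a self-loop).
The vertices on cycles are {a, b, c, g, k, l} — 6 in total.

6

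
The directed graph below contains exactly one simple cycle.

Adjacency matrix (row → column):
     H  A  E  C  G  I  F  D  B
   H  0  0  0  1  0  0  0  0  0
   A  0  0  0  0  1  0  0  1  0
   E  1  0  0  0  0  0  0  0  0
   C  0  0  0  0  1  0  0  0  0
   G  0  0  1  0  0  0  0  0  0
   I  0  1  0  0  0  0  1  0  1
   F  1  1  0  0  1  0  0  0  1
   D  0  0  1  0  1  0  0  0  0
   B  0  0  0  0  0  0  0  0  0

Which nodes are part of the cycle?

C, E, G, H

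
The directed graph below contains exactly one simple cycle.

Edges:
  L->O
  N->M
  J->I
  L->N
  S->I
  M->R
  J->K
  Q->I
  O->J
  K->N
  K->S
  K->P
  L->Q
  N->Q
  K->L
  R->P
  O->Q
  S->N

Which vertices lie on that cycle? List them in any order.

J, K, L, O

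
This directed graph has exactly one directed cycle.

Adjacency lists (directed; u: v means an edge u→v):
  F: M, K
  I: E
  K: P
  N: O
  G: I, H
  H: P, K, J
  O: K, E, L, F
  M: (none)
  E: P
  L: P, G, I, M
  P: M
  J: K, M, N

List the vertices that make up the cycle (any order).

G, H, J, L, N, O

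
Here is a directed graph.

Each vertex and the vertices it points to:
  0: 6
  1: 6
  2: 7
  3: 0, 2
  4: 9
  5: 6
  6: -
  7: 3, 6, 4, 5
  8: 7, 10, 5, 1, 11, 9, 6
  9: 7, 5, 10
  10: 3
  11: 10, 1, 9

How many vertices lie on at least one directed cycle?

6

A vertex is on a directed cycle iff it belongs to a strongly connected component of size ≥ 2 (or has a self-loop).
The vertices on cycles are {2, 3, 4, 7, 9, 10} — 6 in total.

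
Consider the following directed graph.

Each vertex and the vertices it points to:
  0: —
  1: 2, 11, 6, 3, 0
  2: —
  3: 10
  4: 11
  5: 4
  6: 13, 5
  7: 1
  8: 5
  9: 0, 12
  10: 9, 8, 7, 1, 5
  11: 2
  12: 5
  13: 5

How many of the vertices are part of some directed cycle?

4

A vertex is on a directed cycle iff it belongs to a strongly connected component of size ≥ 2 (or has a self-loop).
The vertices on cycles are {1, 3, 7, 10} — 4 in total.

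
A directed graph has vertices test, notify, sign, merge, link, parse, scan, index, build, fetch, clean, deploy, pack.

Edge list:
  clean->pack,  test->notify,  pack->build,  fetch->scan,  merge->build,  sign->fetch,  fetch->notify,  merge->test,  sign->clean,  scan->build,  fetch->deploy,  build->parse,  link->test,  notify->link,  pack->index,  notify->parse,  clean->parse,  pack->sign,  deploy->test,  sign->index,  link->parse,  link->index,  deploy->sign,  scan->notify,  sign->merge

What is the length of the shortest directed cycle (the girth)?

For each vertex v, BFS finds the shortest path from v back to v.
The shortest such closed walk is sign → fetch → deploy → sign, length 3.

3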